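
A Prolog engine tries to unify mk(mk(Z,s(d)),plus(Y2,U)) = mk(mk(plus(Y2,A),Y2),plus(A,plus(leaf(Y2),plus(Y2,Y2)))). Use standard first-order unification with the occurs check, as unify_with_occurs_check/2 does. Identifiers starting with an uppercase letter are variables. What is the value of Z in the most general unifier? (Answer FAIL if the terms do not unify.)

plus(s(d),s(d))

Decompose mk/2: mk(Z,s(d)) = mk(plus(Y2,A),Y2),  plus(Y2,U) = plus(A,plus(leaf(Y2),plus(Y2,Y2))).
Decompose mk/2: Z = plus(Y2,A),  s(d) = Y2.
Bind Z := plus(Y2,A); no other remaining equation mentions Z.
Bind Y2 := s(d); substituting into the remaining equation gives: plus(s(d),U) = plus(A,plus(leaf(s(d)),plus(s(d),s(d)))). Substituting into the earlier binding gives Z := plus(s(d),A).
Decompose plus/2: s(d) = A,  U = plus(leaf(s(d)),plus(s(d),s(d))).
Bind A := s(d); no other remaining equation mentions A. Substituting into the earlier binding gives Z := plus(s(d),s(d)).
Bind U := plus(leaf(s(d)),plus(s(d),s(d))).
MGU = { Z -> plus(s(d),s(d)), Y2 -> s(d), A -> s(d), U -> plus(leaf(s(d)),plus(s(d),s(d))) }, so Z -> plus(s(d),s(d)).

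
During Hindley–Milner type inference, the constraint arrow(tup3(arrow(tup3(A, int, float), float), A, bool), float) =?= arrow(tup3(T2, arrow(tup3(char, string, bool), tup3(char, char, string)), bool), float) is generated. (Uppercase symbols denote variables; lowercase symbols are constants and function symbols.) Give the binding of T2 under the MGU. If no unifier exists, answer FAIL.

arrow(tup3(arrow(tup3(char, string, bool), tup3(char, char, string)), int, float), float)

Decompose arrow/2: tup3(arrow(tup3(A, int, float), float), A, bool) =?= tup3(T2, arrow(tup3(char, string, bool), tup3(char, char, string)), bool),  float =?= float.
Decompose tup3/3: arrow(tup3(A, int, float), float) =?= T2,  A =?= arrow(tup3(char, string, bool), tup3(char, char, string)),  bool =?= bool.
Bind T2 := arrow(tup3(A, int, float), float); no other remaining equation mentions T2.
Bind A := arrow(tup3(char, string, bool), tup3(char, char, string)); no other remaining equation mentions A. Substituting into the earlier binding gives T2 := arrow(tup3(arrow(tup3(char, string, bool), tup3(char, char, string)), int, float), float).
Delete trivial equation bool =?= bool.
Delete trivial equation float =?= float.
MGU = { T2 ↦ arrow(tup3(arrow(tup3(char, string, bool), tup3(char, char, string)), int, float), float), A ↦ arrow(tup3(char, string, bool), tup3(char, char, string)) }, so T2 ↦ arrow(tup3(arrow(tup3(char, string, bool), tup3(char, char, string)), int, float), float).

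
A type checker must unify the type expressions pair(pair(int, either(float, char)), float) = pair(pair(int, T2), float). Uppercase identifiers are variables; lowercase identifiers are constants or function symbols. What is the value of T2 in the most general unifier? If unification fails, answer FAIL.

Decompose pair/2: pair(int, either(float, char)) = pair(int, T2),  float = float.
Decompose pair/2: int = int,  either(float, char) = T2.
Delete trivial equation int = int.
Bind T2 := either(float, char); no other remaining equation mentions T2.
Delete trivial equation float = float.
MGU = { T2 := either(float, char) }, so T2 := either(float, char).

either(float, char)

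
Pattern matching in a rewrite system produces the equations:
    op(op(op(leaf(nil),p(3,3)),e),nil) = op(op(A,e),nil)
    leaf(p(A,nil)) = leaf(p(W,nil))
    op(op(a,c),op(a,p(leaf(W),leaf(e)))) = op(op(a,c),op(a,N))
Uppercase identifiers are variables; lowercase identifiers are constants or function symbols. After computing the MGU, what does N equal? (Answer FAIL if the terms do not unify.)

Decompose op/2: op(op(leaf(nil),p(3,3)),e) = op(A,e),  nil = nil.
Decompose op/2: op(leaf(nil),p(3,3)) = A,  e = e.
Bind A := op(leaf(nil),p(3,3)); substituting into the one remaining equation that mentions A gives: leaf(p(op(leaf(nil),p(3,3)),nil)) = leaf(p(W,nil)).
Delete trivial equation e = e.
Delete trivial equation nil = nil.
Decompose leaf/1: p(op(leaf(nil),p(3,3)),nil) = p(W,nil).
Decompose p/2: op(leaf(nil),p(3,3)) = W,  nil = nil.
Bind W := op(leaf(nil),p(3,3)); substituting into the one remaining equation that mentions W gives: op(op(a,c),op(a,p(leaf(op(leaf(nil),p(3,3))),leaf(e)))) = op(op(a,c),op(a,N)).
Delete trivial equation nil = nil.
Decompose op/2: op(a,c) = op(a,c),  op(a,p(leaf(op(leaf(nil),p(3,3))),leaf(e))) = op(a,N).
Delete trivial equation op(a,c) = op(a,c).
Decompose op/2: a = a,  p(leaf(op(leaf(nil),p(3,3))),leaf(e)) = N.
Delete trivial equation a = a.
Bind N := p(leaf(op(leaf(nil),p(3,3))),leaf(e)).
MGU = { A := op(leaf(nil),p(3,3)), W := op(leaf(nil),p(3,3)), N := p(leaf(op(leaf(nil),p(3,3))),leaf(e)) }, so N := p(leaf(op(leaf(nil),p(3,3))),leaf(e)).

p(leaf(op(leaf(nil),p(3,3))),leaf(e))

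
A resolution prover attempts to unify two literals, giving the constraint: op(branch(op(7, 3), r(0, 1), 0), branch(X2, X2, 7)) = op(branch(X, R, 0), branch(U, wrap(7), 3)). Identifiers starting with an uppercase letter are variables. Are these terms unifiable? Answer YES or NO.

Decompose op/2: branch(op(7, 3), r(0, 1), 0) = branch(X, R, 0),  branch(X2, X2, 7) = branch(U, wrap(7), 3).
Decompose branch/3: op(7, 3) = X,  r(0, 1) = R,  0 = 0.
Bind X := op(7, 3); no other remaining equation mentions X.
Bind R := r(0, 1); no other remaining equation mentions R.
Delete trivial equation 0 = 0.
Decompose branch/3: X2 = U,  X2 = wrap(7),  7 = 3.
Bind X2 := U; substituting into the one remaining equation that mentions X2 gives: U = wrap(7).
Bind U := wrap(7); no other remaining equation mentions U. Substituting into the earlier binding gives X2 := wrap(7).
Clash: constants 7 and 3 differ; no unifier exists.

NO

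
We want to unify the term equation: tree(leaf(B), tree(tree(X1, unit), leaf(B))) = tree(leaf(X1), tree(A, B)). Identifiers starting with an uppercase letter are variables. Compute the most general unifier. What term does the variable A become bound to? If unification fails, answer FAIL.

Decompose tree/2: leaf(B) = leaf(X1),  tree(tree(X1, unit), leaf(B)) = tree(A, B).
Decompose leaf/1: B = X1.
Bind B := X1; substituting into the remaining equation gives: tree(tree(X1, unit), leaf(X1)) = tree(A, X1).
Decompose tree/2: tree(X1, unit) = A,  leaf(X1) = X1.
Bind A := tree(X1, unit); no other remaining equation mentions A.
Occurs check fails: X1 occurs in leaf(X1); the equation X1 = leaf(X1) has no finite solution.

FAIL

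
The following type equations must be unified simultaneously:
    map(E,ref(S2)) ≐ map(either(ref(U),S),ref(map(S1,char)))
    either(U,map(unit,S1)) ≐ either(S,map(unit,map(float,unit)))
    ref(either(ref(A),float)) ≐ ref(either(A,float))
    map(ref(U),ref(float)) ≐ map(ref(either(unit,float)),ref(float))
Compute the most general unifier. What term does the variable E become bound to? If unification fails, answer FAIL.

Decompose map/2: E ≐ either(ref(U),S),  ref(S2) ≐ ref(map(S1,char)).
Bind E := either(ref(U),S); no other remaining equation mentions E.
Decompose ref/1: S2 ≐ map(S1,char).
Bind S2 := map(S1,char); no other remaining equation mentions S2.
Decompose either/2: U ≐ S,  map(unit,S1) ≐ map(unit,map(float,unit)).
Bind U := S; substituting into the one remaining equation that mentions U gives: map(ref(S),ref(float)) ≐ map(ref(either(unit,float)),ref(float)). Substituting into the earlier binding gives E := either(ref(S),S).
Decompose map/2: unit ≐ unit,  S1 ≐ map(float,unit).
Delete trivial equation unit ≐ unit.
Bind S1 := map(float,unit); no other remaining equation mentions S1. Substituting into the earlier binding gives S2 := map(map(float,unit),char).
Decompose ref/1: either(ref(A),float) ≐ either(A,float).
Decompose either/2: ref(A) ≐ A,  float ≐ float.
Occurs check fails: A occurs in ref(A); the equation A ≐ ref(A) has no finite solution.

FAIL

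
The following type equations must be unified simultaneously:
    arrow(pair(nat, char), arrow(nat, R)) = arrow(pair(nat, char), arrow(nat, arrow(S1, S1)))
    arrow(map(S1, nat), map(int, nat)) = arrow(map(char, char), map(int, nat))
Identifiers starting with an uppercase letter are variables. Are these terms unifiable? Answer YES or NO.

NO

Decompose arrow/2: pair(nat, char) = pair(nat, char),  arrow(nat, R) = arrow(nat, arrow(S1, S1)).
Delete trivial equation pair(nat, char) = pair(nat, char).
Decompose arrow/2: nat = nat,  R = arrow(S1, S1).
Delete trivial equation nat = nat.
Bind R := arrow(S1, S1); no other remaining equation mentions R.
Decompose arrow/2: map(S1, nat) = map(char, char),  map(int, nat) = map(int, nat).
Decompose map/2: S1 = char,  nat = char.
Bind S1 := char; no other remaining equation mentions S1. Substituting into the earlier binding gives R := arrow(char, char).
Clash: constants nat and char differ; no unifier exists.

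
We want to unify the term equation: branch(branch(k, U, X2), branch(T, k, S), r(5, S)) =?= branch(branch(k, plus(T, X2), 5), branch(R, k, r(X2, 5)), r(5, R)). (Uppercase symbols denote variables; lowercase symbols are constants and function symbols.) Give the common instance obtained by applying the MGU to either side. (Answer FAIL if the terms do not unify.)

branch(branch(k, plus(r(5, 5), 5), 5), branch(r(5, 5), k, r(5, 5)), r(5, r(5, 5)))

Decompose branch/3: branch(k, U, X2) =?= branch(k, plus(T, X2), 5),  branch(T, k, S) =?= branch(R, k, r(X2, 5)),  r(5, S) =?= r(5, R).
Decompose branch/3: k =?= k,  U =?= plus(T, X2),  X2 =?= 5.
Delete trivial equation k =?= k.
Bind U := plus(T, X2); no other remaining equation mentions U.
Bind X2 := 5; substituting into the one remaining equation that mentions X2 gives: branch(T, k, S) =?= branch(R, k, r(5, 5)). Substituting into the earlier binding gives U := plus(T, 5).
Decompose branch/3: T =?= R,  k =?= k,  S =?= r(5, 5).
Bind T := R; no other remaining equation mentions T. Substituting into the earlier binding gives U := plus(R, 5).
Delete trivial equation k =?= k.
Bind S := r(5, 5); substituting into the remaining equation gives: r(5, r(5, 5)) =?= r(5, R).
Decompose r/2: 5 =?= 5,  r(5, 5) =?= R.
Delete trivial equation 5 =?= 5.
Bind R := r(5, 5). Substituting into the earlier bindings gives U := plus(r(5, 5), 5), T := r(5, 5).
Applying the MGU to either side gives branch(branch(k, plus(r(5, 5), 5), 5), branch(r(5, 5), k, r(5, 5)), r(5, r(5, 5))).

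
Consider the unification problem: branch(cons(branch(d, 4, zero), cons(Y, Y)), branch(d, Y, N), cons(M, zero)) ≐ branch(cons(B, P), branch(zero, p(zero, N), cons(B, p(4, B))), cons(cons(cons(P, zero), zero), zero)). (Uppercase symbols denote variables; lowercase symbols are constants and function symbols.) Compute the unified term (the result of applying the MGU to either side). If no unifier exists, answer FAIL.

FAIL

Decompose branch/3: cons(branch(d, 4, zero), cons(Y, Y)) ≐ cons(B, P),  branch(d, Y, N) ≐ branch(zero, p(zero, N), cons(B, p(4, B))),  cons(M, zero) ≐ cons(cons(cons(P, zero), zero), zero).
Decompose cons/2: branch(d, 4, zero) ≐ B,  cons(Y, Y) ≐ P.
Bind B := branch(d, 4, zero); substituting into the one remaining equation that mentions B gives: branch(d, Y, N) ≐ branch(zero, p(zero, N), cons(branch(d, 4, zero), p(4, branch(d, 4, zero)))).
Bind P := cons(Y, Y); substituting into the one remaining equation that mentions P gives: cons(M, zero) ≐ cons(cons(cons(cons(Y, Y), zero), zero), zero).
Decompose branch/3: d ≐ zero,  Y ≐ p(zero, N),  N ≐ cons(branch(d, 4, zero), p(4, branch(d, 4, zero))).
Clash: constants d and zero differ; no unifier exists.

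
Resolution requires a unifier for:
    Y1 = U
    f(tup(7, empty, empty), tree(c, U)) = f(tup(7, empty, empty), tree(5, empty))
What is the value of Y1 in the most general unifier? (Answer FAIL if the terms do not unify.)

Bind Y1 := U; no other remaining equation mentions Y1.
Decompose f/2: tup(7, empty, empty) = tup(7, empty, empty),  tree(c, U) = tree(5, empty).
Delete trivial equation tup(7, empty, empty) = tup(7, empty, empty).
Decompose tree/2: c = 5,  U = empty.
Clash: constants c and 5 differ; no unifier exists.

FAIL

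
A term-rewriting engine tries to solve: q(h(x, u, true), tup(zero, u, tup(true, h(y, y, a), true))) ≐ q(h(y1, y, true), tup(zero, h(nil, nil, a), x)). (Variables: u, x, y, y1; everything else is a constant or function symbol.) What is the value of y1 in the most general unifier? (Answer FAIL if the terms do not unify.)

tup(true, h(h(nil, nil, a), h(nil, nil, a), a), true)

Decompose q/2: h(x, u, true) ≐ h(y1, y, true),  tup(zero, u, tup(true, h(y, y, a), true)) ≐ tup(zero, h(nil, nil, a), x).
Decompose h/3: x ≐ y1,  u ≐ y,  true ≐ true.
Bind x := y1; substituting into the one remaining equation that mentions x gives: tup(zero, u, tup(true, h(y, y, a), true)) ≐ tup(zero, h(nil, nil, a), y1).
Bind u := y; substituting into the one remaining equation that mentions u gives: tup(zero, y, tup(true, h(y, y, a), true)) ≐ tup(zero, h(nil, nil, a), y1).
Delete trivial equation true ≐ true.
Decompose tup/3: zero ≐ zero,  y ≐ h(nil, nil, a),  tup(true, h(y, y, a), true) ≐ y1.
Delete trivial equation zero ≐ zero.
Bind y := h(nil, nil, a); substituting into the remaining equation gives: tup(true, h(h(nil, nil, a), h(nil, nil, a), a), true) ≐ y1. Substituting into the earlier binding gives u := h(nil, nil, a).
Bind y1 := tup(true, h(h(nil, nil, a), h(nil, nil, a), a), true). Substituting into the earlier binding gives x := tup(true, h(h(nil, nil, a), h(nil, nil, a), a), true).
MGU = { x := tup(true, h(h(nil, nil, a), h(nil, nil, a), a), true), u := h(nil, nil, a), y := h(nil, nil, a), y1 := tup(true, h(h(nil, nil, a), h(nil, nil, a), a), true) }, so y1 := tup(true, h(h(nil, nil, a), h(nil, nil, a), a), true).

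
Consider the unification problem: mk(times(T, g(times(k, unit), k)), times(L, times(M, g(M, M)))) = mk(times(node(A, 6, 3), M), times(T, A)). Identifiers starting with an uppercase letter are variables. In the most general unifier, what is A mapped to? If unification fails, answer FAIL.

times(g(times(k, unit), k), g(g(times(k, unit), k), g(times(k, unit), k)))

Decompose mk/2: times(T, g(times(k, unit), k)) = times(node(A, 6, 3), M),  times(L, times(M, g(M, M))) = times(T, A).
Decompose times/2: T = node(A, 6, 3),  g(times(k, unit), k) = M.
Bind T := node(A, 6, 3); substituting into the one remaining equation that mentions T gives: times(L, times(M, g(M, M))) = times(node(A, 6, 3), A).
Bind M := g(times(k, unit), k); substituting into the remaining equation gives: times(L, times(g(times(k, unit), k), g(g(times(k, unit), k), g(times(k, unit), k)))) = times(node(A, 6, 3), A).
Decompose times/2: L = node(A, 6, 3),  times(g(times(k, unit), k), g(g(times(k, unit), k), g(times(k, unit), k))) = A.
Bind L := node(A, 6, 3); no other remaining equation mentions L.
Bind A := times(g(times(k, unit), k), g(g(times(k, unit), k), g(times(k, unit), k))). Substituting into the earlier bindings gives T := node(times(g(times(k, unit), k), g(g(times(k, unit), k), g(times(k, unit), k))), 6, 3), L := node(times(g(times(k, unit), k), g(g(times(k, unit), k), g(times(k, unit), k))), 6, 3).
MGU = { T := node(times(g(times(k, unit), k), g(g(times(k, unit), k), g(times(k, unit), k))), 6, 3), M := g(times(k, unit), k), L := node(times(g(times(k, unit), k), g(g(times(k, unit), k), g(times(k, unit), k))), 6, 3), A := times(g(times(k, unit), k), g(g(times(k, unit), k), g(times(k, unit), k))) }, so A := times(g(times(k, unit), k), g(g(times(k, unit), k), g(times(k, unit), k))).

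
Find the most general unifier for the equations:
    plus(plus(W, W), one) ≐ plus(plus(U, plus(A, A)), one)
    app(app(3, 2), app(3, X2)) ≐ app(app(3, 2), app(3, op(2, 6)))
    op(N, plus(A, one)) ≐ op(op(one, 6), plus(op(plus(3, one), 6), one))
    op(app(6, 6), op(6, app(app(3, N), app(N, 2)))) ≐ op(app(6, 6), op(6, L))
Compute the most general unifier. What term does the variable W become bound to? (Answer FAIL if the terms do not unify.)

plus(op(plus(3, one), 6), op(plus(3, one), 6))

Decompose plus/2: plus(W, W) ≐ plus(U, plus(A, A)),  one ≐ one.
Decompose plus/2: W ≐ U,  W ≐ plus(A, A).
Bind W := U; substituting into the one remaining equation that mentions W gives: U ≐ plus(A, A).
Bind U := plus(A, A); no other remaining equation mentions U. Substituting into the earlier binding gives W := plus(A, A).
Delete trivial equation one ≐ one.
Decompose app/2: app(3, 2) ≐ app(3, 2),  app(3, X2) ≐ app(3, op(2, 6)).
Delete trivial equation app(3, 2) ≐ app(3, 2).
Decompose app/2: 3 ≐ 3,  X2 ≐ op(2, 6).
Delete trivial equation 3 ≐ 3.
Bind X2 := op(2, 6); no other remaining equation mentions X2.
Decompose op/2: N ≐ op(one, 6),  plus(A, one) ≐ plus(op(plus(3, one), 6), one).
Bind N := op(one, 6); substituting into the one remaining equation that mentions N gives: op(app(6, 6), op(6, app(app(3, op(one, 6)), app(op(one, 6), 2)))) ≐ op(app(6, 6), op(6, L)).
Decompose plus/2: A ≐ op(plus(3, one), 6),  one ≐ one.
Bind A := op(plus(3, one), 6); no other remaining equation mentions A. Substituting into the earlier bindings gives W := plus(op(plus(3, one), 6), op(plus(3, one), 6)), U := plus(op(plus(3, one), 6), op(plus(3, one), 6)).
Delete trivial equation one ≐ one.
Decompose op/2: app(6, 6) ≐ app(6, 6),  op(6, app(app(3, op(one, 6)), app(op(one, 6), 2))) ≐ op(6, L).
Delete trivial equation app(6, 6) ≐ app(6, 6).
Decompose op/2: 6 ≐ 6,  app(app(3, op(one, 6)), app(op(one, 6), 2)) ≐ L.
Delete trivial equation 6 ≐ 6.
Bind L := app(app(3, op(one, 6)), app(op(one, 6), 2)).
MGU = { W -> plus(op(plus(3, one), 6), op(plus(3, one), 6)), U -> plus(op(plus(3, one), 6), op(plus(3, one), 6)), X2 -> op(2, 6), N -> op(one, 6), A -> op(plus(3, one), 6), L -> app(app(3, op(one, 6)), app(op(one, 6), 2)) }, so W -> plus(op(plus(3, one), 6), op(plus(3, one), 6)).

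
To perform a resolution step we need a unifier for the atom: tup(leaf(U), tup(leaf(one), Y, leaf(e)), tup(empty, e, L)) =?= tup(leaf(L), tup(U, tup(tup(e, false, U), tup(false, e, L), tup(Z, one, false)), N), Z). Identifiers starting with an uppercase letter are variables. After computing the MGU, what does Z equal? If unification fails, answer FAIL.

Decompose tup/3: leaf(U) =?= leaf(L),  tup(leaf(one), Y, leaf(e)) =?= tup(U, tup(tup(e, false, U), tup(false, e, L), tup(Z, one, false)), N),  tup(empty, e, L) =?= Z.
Decompose leaf/1: U =?= L.
Bind U := L; substituting into the one remaining equation that mentions U gives: tup(leaf(one), Y, leaf(e)) =?= tup(L, tup(tup(e, false, L), tup(false, e, L), tup(Z, one, false)), N).
Decompose tup/3: leaf(one) =?= L,  Y =?= tup(tup(e, false, L), tup(false, e, L), tup(Z, one, false)),  leaf(e) =?= N.
Bind L := leaf(one); substituting into the 2 remaining equations that mention L gives: Y =?= tup(tup(e, false, leaf(one)), tup(false, e, leaf(one)), tup(Z, one, false)),  tup(empty, e, leaf(one)) =?= Z. Substituting into the earlier binding gives U := leaf(one).
Bind Y := tup(tup(e, false, leaf(one)), tup(false, e, leaf(one)), tup(Z, one, false)); no other remaining equation mentions Y.
Bind N := leaf(e); no other remaining equation mentions N.
Bind Z := tup(empty, e, leaf(one)). Substituting into the earlier binding gives Y := tup(tup(e, false, leaf(one)), tup(false, e, leaf(one)), tup(tup(empty, e, leaf(one)), one, false)).
MGU = { U -> leaf(one), L -> leaf(one), Y -> tup(tup(e, false, leaf(one)), tup(false, e, leaf(one)), tup(tup(empty, e, leaf(one)), one, false)), N -> leaf(e), Z -> tup(empty, e, leaf(one)) }, so Z -> tup(empty, e, leaf(one)).

tup(empty, e, leaf(one))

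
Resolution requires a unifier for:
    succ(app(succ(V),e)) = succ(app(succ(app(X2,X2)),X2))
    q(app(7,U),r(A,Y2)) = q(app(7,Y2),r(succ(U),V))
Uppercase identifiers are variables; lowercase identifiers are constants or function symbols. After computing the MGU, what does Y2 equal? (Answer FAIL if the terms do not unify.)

app(e,e)

Decompose succ/1: app(succ(V),e) = app(succ(app(X2,X2)),X2).
Decompose app/2: succ(V) = succ(app(X2,X2)),  e = X2.
Decompose succ/1: V = app(X2,X2).
Bind V := app(X2,X2); substituting into the one remaining equation that mentions V gives: q(app(7,U),r(A,Y2)) = q(app(7,Y2),r(succ(U),app(X2,X2))).
Bind X2 := e; substituting into the remaining equation gives: q(app(7,U),r(A,Y2)) = q(app(7,Y2),r(succ(U),app(e,e))). Substituting into the earlier binding gives V := app(e,e).
Decompose q/2: app(7,U) = app(7,Y2),  r(A,Y2) = r(succ(U),app(e,e)).
Decompose app/2: 7 = 7,  U = Y2.
Delete trivial equation 7 = 7.
Bind U := Y2; substituting into the remaining equation gives: r(A,Y2) = r(succ(Y2),app(e,e)).
Decompose r/2: A = succ(Y2),  Y2 = app(e,e).
Bind A := succ(Y2); no other remaining equation mentions A.
Bind Y2 := app(e,e). Substituting into the earlier bindings gives U := app(e,e), A := succ(app(e,e)).
MGU = { V := app(e,e), X2 := e, U := app(e,e), A := succ(app(e,e)), Y2 := app(e,e) }, so Y2 := app(e,e).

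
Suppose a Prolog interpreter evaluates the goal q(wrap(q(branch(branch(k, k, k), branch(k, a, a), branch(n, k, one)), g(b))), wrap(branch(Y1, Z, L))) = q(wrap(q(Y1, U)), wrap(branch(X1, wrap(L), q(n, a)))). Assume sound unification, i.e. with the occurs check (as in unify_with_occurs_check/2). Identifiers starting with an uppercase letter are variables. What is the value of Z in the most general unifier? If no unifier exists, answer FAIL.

Decompose q/2: wrap(q(branch(branch(k, k, k), branch(k, a, a), branch(n, k, one)), g(b))) = wrap(q(Y1, U)),  wrap(branch(Y1, Z, L)) = wrap(branch(X1, wrap(L), q(n, a))).
Decompose wrap/1: q(branch(branch(k, k, k), branch(k, a, a), branch(n, k, one)), g(b)) = q(Y1, U).
Decompose q/2: branch(branch(k, k, k), branch(k, a, a), branch(n, k, one)) = Y1,  g(b) = U.
Bind Y1 := branch(branch(k, k, k), branch(k, a, a), branch(n, k, one)); substituting into the one remaining equation that mentions Y1 gives: wrap(branch(branch(branch(k, k, k), branch(k, a, a), branch(n, k, one)), Z, L)) = wrap(branch(X1, wrap(L), q(n, a))).
Bind U := g(b); no other remaining equation mentions U.
Decompose wrap/1: branch(branch(branch(k, k, k), branch(k, a, a), branch(n, k, one)), Z, L) = branch(X1, wrap(L), q(n, a)).
Decompose branch/3: branch(branch(k, k, k), branch(k, a, a), branch(n, k, one)) = X1,  Z = wrap(L),  L = q(n, a).
Bind X1 := branch(branch(k, k, k), branch(k, a, a), branch(n, k, one)); no other remaining equation mentions X1.
Bind Z := wrap(L); no other remaining equation mentions Z.
Bind L := q(n, a). Substituting into the earlier binding gives Z := wrap(q(n, a)).
MGU = { Y1 = branch(branch(k, k, k), branch(k, a, a), branch(n, k, one)), U = g(b), X1 = branch(branch(k, k, k), branch(k, a, a), branch(n, k, one)), Z = wrap(q(n, a)), L = q(n, a) }, so Z = wrap(q(n, a)).

wrap(q(n, a))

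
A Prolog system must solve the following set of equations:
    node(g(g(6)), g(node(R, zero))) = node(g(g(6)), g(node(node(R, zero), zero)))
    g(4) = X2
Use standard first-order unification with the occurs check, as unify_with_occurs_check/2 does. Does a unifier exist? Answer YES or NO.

Decompose node/2: g(g(6)) = g(g(6)),  g(node(R, zero)) = g(node(node(R, zero), zero)).
Delete trivial equation g(g(6)) = g(g(6)).
Decompose g/1: node(R, zero) = node(node(R, zero), zero).
Decompose node/2: R = node(R, zero),  zero = zero.
Occurs check fails: R occurs in node(R, zero); the equation R = node(R, zero) has no finite solution.

NO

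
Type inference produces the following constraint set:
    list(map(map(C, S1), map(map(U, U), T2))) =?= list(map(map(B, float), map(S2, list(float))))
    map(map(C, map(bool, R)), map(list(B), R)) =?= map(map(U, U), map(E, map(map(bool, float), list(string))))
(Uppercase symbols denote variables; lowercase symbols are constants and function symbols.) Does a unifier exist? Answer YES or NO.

Decompose list/1: map(map(C, S1), map(map(U, U), T2)) =?= map(map(B, float), map(S2, list(float))).
Decompose map/2: map(C, S1) =?= map(B, float),  map(map(U, U), T2) =?= map(S2, list(float)).
Decompose map/2: C =?= B,  S1 =?= float.
Bind C := B; substituting into the one remaining equation that mentions C gives: map(map(B, map(bool, R)), map(list(B), R)) =?= map(map(U, U), map(E, map(map(bool, float), list(string)))).
Bind S1 := float; no other remaining equation mentions S1.
Decompose map/2: map(U, U) =?= S2,  T2 =?= list(float).
Bind S2 := map(U, U); no other remaining equation mentions S2.
Bind T2 := list(float); no other remaining equation mentions T2.
Decompose map/2: map(B, map(bool, R)) =?= map(U, U),  map(list(B), R) =?= map(E, map(map(bool, float), list(string))).
Decompose map/2: B =?= U,  map(bool, R) =?= U.
Bind B := U; substituting into the one remaining equation that mentions B gives: map(list(U), R) =?= map(E, map(map(bool, float), list(string))). Substituting into the earlier binding gives C := U.
Bind U := map(bool, R); substituting into the remaining equation gives: map(list(map(bool, R)), R) =?= map(E, map(map(bool, float), list(string))). Substituting into the earlier bindings gives C := map(bool, R), S2 := map(map(bool, R), map(bool, R)), B := map(bool, R).
Decompose map/2: list(map(bool, R)) =?= E,  R =?= map(map(bool, float), list(string)).
Bind E := list(map(bool, R)); no other remaining equation mentions E.
Bind R := map(map(bool, float), list(string)). Substituting into the earlier bindings gives C := map(bool, map(map(bool, float), list(string))), S2 := map(map(bool, map(map(bool, float), list(string))), map(bool, map(map(bool, float), list(string)))), B := map(bool, map(map(bool, float), list(string))), U := map(bool, map(map(bool, float), list(string))), E := list(map(bool, map(map(bool, float), list(string)))).
No equations remain and no clash or occurs-check failure arose, so a unifier exists.

YES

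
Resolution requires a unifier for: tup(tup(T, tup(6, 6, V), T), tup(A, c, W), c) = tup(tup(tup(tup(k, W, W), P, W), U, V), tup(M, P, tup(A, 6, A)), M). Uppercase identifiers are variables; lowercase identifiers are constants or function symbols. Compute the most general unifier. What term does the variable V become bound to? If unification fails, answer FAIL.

Decompose tup/3: tup(T, tup(6, 6, V), T) = tup(tup(tup(k, W, W), P, W), U, V),  tup(A, c, W) = tup(M, P, tup(A, 6, A)),  c = M.
Decompose tup/3: T = tup(tup(k, W, W), P, W),  tup(6, 6, V) = U,  T = V.
Bind T := tup(tup(k, W, W), P, W); substituting into the one remaining equation that mentions T gives: tup(tup(k, W, W), P, W) = V.
Bind U := tup(6, 6, V); no other remaining equation mentions U.
Bind V := tup(tup(k, W, W), P, W); no other remaining equation mentions V. Substituting into the earlier binding gives U := tup(6, 6, tup(tup(k, W, W), P, W)).
Decompose tup/3: A = M,  c = P,  W = tup(A, 6, A).
Bind A := M; substituting into the one remaining equation that mentions A gives: W = tup(M, 6, M).
Bind P := c; no other remaining equation mentions P. Substituting into the earlier bindings gives T := tup(tup(k, W, W), c, W), U := tup(6, 6, tup(tup(k, W, W), c, W)), V := tup(tup(k, W, W), c, W).
Bind W := tup(M, 6, M); no other remaining equation mentions W. Substituting into the earlier bindings gives T := tup(tup(k, tup(M, 6, M), tup(M, 6, M)), c, tup(M, 6, M)), U := tup(6, 6, tup(tup(k, tup(M, 6, M), tup(M, 6, M)), c, tup(M, 6, M))), V := tup(tup(k, tup(M, 6, M), tup(M, 6, M)), c, tup(M, 6, M)).
Bind M := c. Substituting into the earlier bindings gives T := tup(tup(k, tup(c, 6, c), tup(c, 6, c)), c, tup(c, 6, c)), U := tup(6, 6, tup(tup(k, tup(c, 6, c), tup(c, 6, c)), c, tup(c, 6, c))), V := tup(tup(k, tup(c, 6, c), tup(c, 6, c)), c, tup(c, 6, c)), A := c, W := tup(c, 6, c).
MGU = { T ↦ tup(tup(k, tup(c, 6, c), tup(c, 6, c)), c, tup(c, 6, c)), U ↦ tup(6, 6, tup(tup(k, tup(c, 6, c), tup(c, 6, c)), c, tup(c, 6, c))), V ↦ tup(tup(k, tup(c, 6, c), tup(c, 6, c)), c, tup(c, 6, c)), A ↦ c, P ↦ c, W ↦ tup(c, 6, c), M ↦ c }, so V ↦ tup(tup(k, tup(c, 6, c), tup(c, 6, c)), c, tup(c, 6, c)).

tup(tup(k, tup(c, 6, c), tup(c, 6, c)), c, tup(c, 6, c))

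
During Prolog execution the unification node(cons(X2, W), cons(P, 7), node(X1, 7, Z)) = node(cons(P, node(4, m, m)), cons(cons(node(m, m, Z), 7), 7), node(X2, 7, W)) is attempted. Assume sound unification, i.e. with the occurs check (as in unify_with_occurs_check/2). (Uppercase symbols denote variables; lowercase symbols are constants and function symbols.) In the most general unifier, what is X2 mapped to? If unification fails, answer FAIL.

cons(node(m, m, node(4, m, m)), 7)

Decompose node/3: cons(X2, W) = cons(P, node(4, m, m)),  cons(P, 7) = cons(cons(node(m, m, Z), 7), 7),  node(X1, 7, Z) = node(X2, 7, W).
Decompose cons/2: X2 = P,  W = node(4, m, m).
Bind X2 := P; substituting into the one remaining equation that mentions X2 gives: node(X1, 7, Z) = node(P, 7, W).
Bind W := node(4, m, m); substituting into the one remaining equation that mentions W gives: node(X1, 7, Z) = node(P, 7, node(4, m, m)).
Decompose cons/2: P = cons(node(m, m, Z), 7),  7 = 7.
Bind P := cons(node(m, m, Z), 7); substituting into the one remaining equation that mentions P gives: node(X1, 7, Z) = node(cons(node(m, m, Z), 7), 7, node(4, m, m)). Substituting into the earlier binding gives X2 := cons(node(m, m, Z), 7).
Delete trivial equation 7 = 7.
Decompose node/3: X1 = cons(node(m, m, Z), 7),  7 = 7,  Z = node(4, m, m).
Bind X1 := cons(node(m, m, Z), 7); no other remaining equation mentions X1.
Delete trivial equation 7 = 7.
Bind Z := node(4, m, m). Substituting into the earlier bindings gives X2 := cons(node(m, m, node(4, m, m)), 7), P := cons(node(m, m, node(4, m, m)), 7), X1 := cons(node(m, m, node(4, m, m)), 7).
MGU = { X2 ↦ cons(node(m, m, node(4, m, m)), 7), W ↦ node(4, m, m), P ↦ cons(node(m, m, node(4, m, m)), 7), X1 ↦ cons(node(m, m, node(4, m, m)), 7), Z ↦ node(4, m, m) }, so X2 ↦ cons(node(m, m, node(4, m, m)), 7).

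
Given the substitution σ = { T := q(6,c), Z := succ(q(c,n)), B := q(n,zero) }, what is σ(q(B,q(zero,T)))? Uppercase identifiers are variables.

q(q(n,zero),q(zero,q(6,c)))

Replace each occurrence of T with q(6,c).
Replace each occurrence of B with q(n,zero).
Result: q(q(n,zero),q(zero,q(6,c))).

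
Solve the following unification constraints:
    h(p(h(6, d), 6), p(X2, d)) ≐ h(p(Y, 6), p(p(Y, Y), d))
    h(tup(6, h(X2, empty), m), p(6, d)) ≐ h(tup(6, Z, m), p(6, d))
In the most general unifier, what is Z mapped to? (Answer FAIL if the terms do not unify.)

h(p(h(6, d), h(6, d)), empty)

Decompose h/2: p(h(6, d), 6) ≐ p(Y, 6),  p(X2, d) ≐ p(p(Y, Y), d).
Decompose p/2: h(6, d) ≐ Y,  6 ≐ 6.
Bind Y := h(6, d); substituting into the one remaining equation that mentions Y gives: p(X2, d) ≐ p(p(h(6, d), h(6, d)), d).
Delete trivial equation 6 ≐ 6.
Decompose p/2: X2 ≐ p(h(6, d), h(6, d)),  d ≐ d.
Bind X2 := p(h(6, d), h(6, d)); substituting into the one remaining equation that mentions X2 gives: h(tup(6, h(p(h(6, d), h(6, d)), empty), m), p(6, d)) ≐ h(tup(6, Z, m), p(6, d)).
Delete trivial equation d ≐ d.
Decompose h/2: tup(6, h(p(h(6, d), h(6, d)), empty), m) ≐ tup(6, Z, m),  p(6, d) ≐ p(6, d).
Decompose tup/3: 6 ≐ 6,  h(p(h(6, d), h(6, d)), empty) ≐ Z,  m ≐ m.
Delete trivial equation 6 ≐ 6.
Bind Z := h(p(h(6, d), h(6, d)), empty); no other remaining equation mentions Z.
Delete trivial equation m ≐ m.
Delete trivial equation p(6, d) ≐ p(6, d).
MGU = { Y -> h(6, d), X2 -> p(h(6, d), h(6, d)), Z -> h(p(h(6, d), h(6, d)), empty) }, so Z -> h(p(h(6, d), h(6, d)), empty).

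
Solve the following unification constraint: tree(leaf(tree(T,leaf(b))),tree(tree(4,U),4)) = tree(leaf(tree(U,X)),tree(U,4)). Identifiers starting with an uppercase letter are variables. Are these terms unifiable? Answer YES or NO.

Decompose tree/2: leaf(tree(T,leaf(b))) = leaf(tree(U,X)),  tree(tree(4,U),4) = tree(U,4).
Decompose leaf/1: tree(T,leaf(b)) = tree(U,X).
Decompose tree/2: T = U,  leaf(b) = X.
Bind T := U; no other remaining equation mentions T.
Bind X := leaf(b); no other remaining equation mentions X.
Decompose tree/2: tree(4,U) = U,  4 = 4.
Occurs check fails: U occurs in tree(4,U); the equation U = tree(4,U) has no finite solution.

NO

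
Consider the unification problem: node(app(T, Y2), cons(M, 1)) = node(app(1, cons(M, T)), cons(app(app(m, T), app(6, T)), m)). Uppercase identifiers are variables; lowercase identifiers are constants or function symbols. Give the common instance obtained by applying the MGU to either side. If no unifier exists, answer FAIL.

Decompose node/2: app(T, Y2) = app(1, cons(M, T)),  cons(M, 1) = cons(app(app(m, T), app(6, T)), m).
Decompose app/2: T = 1,  Y2 = cons(M, T).
Bind T := 1; substituting into the remaining equations gives: Y2 = cons(M, 1),  cons(M, 1) = cons(app(app(m, 1), app(6, 1)), m).
Bind Y2 := cons(M, 1); no other remaining equation mentions Y2.
Decompose cons/2: M = app(app(m, 1), app(6, 1)),  1 = m.
Bind M := app(app(m, 1), app(6, 1)); no other remaining equation mentions M. Substituting into the earlier binding gives Y2 := cons(app(app(m, 1), app(6, 1)), 1).
Clash: constants 1 and m differ; no unifier exists.

FAIL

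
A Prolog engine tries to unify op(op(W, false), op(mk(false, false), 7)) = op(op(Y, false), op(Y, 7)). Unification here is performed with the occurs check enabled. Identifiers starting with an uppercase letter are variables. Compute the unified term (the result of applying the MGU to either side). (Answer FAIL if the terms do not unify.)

Decompose op/2: op(W, false) = op(Y, false),  op(mk(false, false), 7) = op(Y, 7).
Decompose op/2: W = Y,  false = false.
Bind W := Y; no other remaining equation mentions W.
Delete trivial equation false = false.
Decompose op/2: mk(false, false) = Y,  7 = 7.
Bind Y := mk(false, false); no other remaining equation mentions Y. Substituting into the earlier binding gives W := mk(false, false).
Delete trivial equation 7 = 7.
Applying the MGU to either side gives op(op(mk(false, false), false), op(mk(false, false), 7)).

op(op(mk(false, false), false), op(mk(false, false), 7))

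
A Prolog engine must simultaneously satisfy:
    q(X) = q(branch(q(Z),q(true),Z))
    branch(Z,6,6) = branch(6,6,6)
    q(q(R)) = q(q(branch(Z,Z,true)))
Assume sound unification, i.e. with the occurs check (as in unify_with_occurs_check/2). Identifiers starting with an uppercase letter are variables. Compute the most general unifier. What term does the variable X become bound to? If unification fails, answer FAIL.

Decompose q/1: X = branch(q(Z),q(true),Z).
Bind X := branch(q(Z),q(true),Z); no other remaining equation mentions X.
Decompose branch/3: Z = 6,  6 = 6,  6 = 6.
Bind Z := 6; substituting into the one remaining equation that mentions Z gives: q(q(R)) = q(q(branch(6,6,true))). Substituting into the earlier binding gives X := branch(q(6),q(true),6).
Delete trivial equation 6 = 6.
Delete trivial equation 6 = 6.
Decompose q/1: q(R) = q(branch(6,6,true)).
Decompose q/1: R = branch(6,6,true).
Bind R := branch(6,6,true).
MGU = { X = branch(q(6),q(true),6), Z = 6, R = branch(6,6,true) }, so X = branch(q(6),q(true),6).

branch(q(6),q(true),6)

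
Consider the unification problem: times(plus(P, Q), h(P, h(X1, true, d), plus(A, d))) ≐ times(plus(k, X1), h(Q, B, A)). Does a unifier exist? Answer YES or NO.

NO

Decompose times/2: plus(P, Q) ≐ plus(k, X1),  h(P, h(X1, true, d), plus(A, d)) ≐ h(Q, B, A).
Decompose plus/2: P ≐ k,  Q ≐ X1.
Bind P := k; substituting into the one remaining equation that mentions P gives: h(k, h(X1, true, d), plus(A, d)) ≐ h(Q, B, A).
Bind Q := X1; substituting into the remaining equation gives: h(k, h(X1, true, d), plus(A, d)) ≐ h(X1, B, A).
Decompose h/3: k ≐ X1,  h(X1, true, d) ≐ B,  plus(A, d) ≐ A.
Bind X1 := k; substituting into the one remaining equation that mentions X1 gives: h(k, true, d) ≐ B. Substituting into the earlier binding gives Q := k.
Bind B := h(k, true, d); no other remaining equation mentions B.
Occurs check fails: A occurs in plus(A, d); the equation A ≐ plus(A, d) has no finite solution.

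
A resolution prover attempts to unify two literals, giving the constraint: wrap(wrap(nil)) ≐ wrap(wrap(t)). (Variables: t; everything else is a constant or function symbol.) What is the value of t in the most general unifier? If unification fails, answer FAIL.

Decompose wrap/1: wrap(nil) ≐ wrap(t).
Decompose wrap/1: nil ≐ t.
Bind t := nil.
MGU = { t := nil }, so t := nil.

nil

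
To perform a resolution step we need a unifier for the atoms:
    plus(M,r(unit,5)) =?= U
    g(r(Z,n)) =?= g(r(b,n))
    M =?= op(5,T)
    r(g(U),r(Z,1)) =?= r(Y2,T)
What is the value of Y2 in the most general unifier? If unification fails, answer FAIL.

Bind U := plus(M,r(unit,5)); substituting into the one remaining equation that mentions U gives: r(g(plus(M,r(unit,5))),r(Z,1)) =?= r(Y2,T).
Decompose g/1: r(Z,n) =?= r(b,n).
Decompose r/2: Z =?= b,  n =?= n.
Bind Z := b; substituting into the one remaining equation that mentions Z gives: r(g(plus(M,r(unit,5))),r(b,1)) =?= r(Y2,T).
Delete trivial equation n =?= n.
Bind M := op(5,T); substituting into the remaining equation gives: r(g(plus(op(5,T),r(unit,5))),r(b,1)) =?= r(Y2,T). Substituting into the earlier binding gives U := plus(op(5,T),r(unit,5)).
Decompose r/2: g(plus(op(5,T),r(unit,5))) =?= Y2,  r(b,1) =?= T.
Bind Y2 := g(plus(op(5,T),r(unit,5))); no other remaining equation mentions Y2.
Bind T := r(b,1). Substituting into the earlier bindings gives U := plus(op(5,r(b,1)),r(unit,5)), M := op(5,r(b,1)), Y2 := g(plus(op(5,r(b,1)),r(unit,5))).
MGU = { U ↦ plus(op(5,r(b,1)),r(unit,5)), Z ↦ b, M ↦ op(5,r(b,1)), Y2 ↦ g(plus(op(5,r(b,1)),r(unit,5))), T ↦ r(b,1) }, so Y2 ↦ g(plus(op(5,r(b,1)),r(unit,5))).

g(plus(op(5,r(b,1)),r(unit,5)))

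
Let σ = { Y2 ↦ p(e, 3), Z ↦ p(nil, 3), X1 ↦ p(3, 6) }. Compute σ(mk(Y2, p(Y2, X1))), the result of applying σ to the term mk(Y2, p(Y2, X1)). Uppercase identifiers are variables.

Replace each occurrence of Y2 with p(e, 3).
Replace each occurrence of X1 with p(3, 6).
Result: mk(p(e, 3), p(p(e, 3), p(3, 6))).

mk(p(e, 3), p(p(e, 3), p(3, 6)))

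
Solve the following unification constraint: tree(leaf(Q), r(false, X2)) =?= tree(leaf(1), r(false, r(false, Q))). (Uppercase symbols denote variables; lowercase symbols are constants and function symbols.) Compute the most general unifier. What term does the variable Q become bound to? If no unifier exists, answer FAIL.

Decompose tree/2: leaf(Q) =?= leaf(1),  r(false, X2) =?= r(false, r(false, Q)).
Decompose leaf/1: Q =?= 1.
Bind Q := 1; substituting into the remaining equation gives: r(false, X2) =?= r(false, r(false, 1)).
Decompose r/2: false =?= false,  X2 =?= r(false, 1).
Delete trivial equation false =?= false.
Bind X2 := r(false, 1).
MGU = { Q -> 1, X2 -> r(false, 1) }, so Q -> 1.

1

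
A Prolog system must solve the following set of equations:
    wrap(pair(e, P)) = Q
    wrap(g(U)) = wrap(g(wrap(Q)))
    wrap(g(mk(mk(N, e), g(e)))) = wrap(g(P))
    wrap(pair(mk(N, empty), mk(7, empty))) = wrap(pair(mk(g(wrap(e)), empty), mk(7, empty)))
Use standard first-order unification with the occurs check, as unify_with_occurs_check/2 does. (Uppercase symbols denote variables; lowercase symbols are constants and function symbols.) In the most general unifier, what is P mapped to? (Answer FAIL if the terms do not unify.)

Bind Q := wrap(pair(e, P)); substituting into the one remaining equation that mentions Q gives: wrap(g(U)) = wrap(g(wrap(wrap(pair(e, P))))).
Decompose wrap/1: g(U) = g(wrap(wrap(pair(e, P)))).
Decompose g/1: U = wrap(wrap(pair(e, P))).
Bind U := wrap(wrap(pair(e, P))); no other remaining equation mentions U.
Decompose wrap/1: g(mk(mk(N, e), g(e))) = g(P).
Decompose g/1: mk(mk(N, e), g(e)) = P.
Bind P := mk(mk(N, e), g(e)); no other remaining equation mentions P. Substituting into the earlier bindings gives Q := wrap(pair(e, mk(mk(N, e), g(e)))), U := wrap(wrap(pair(e, mk(mk(N, e), g(e))))).
Decompose wrap/1: pair(mk(N, empty), mk(7, empty)) = pair(mk(g(wrap(e)), empty), mk(7, empty)).
Decompose pair/2: mk(N, empty) = mk(g(wrap(e)), empty),  mk(7, empty) = mk(7, empty).
Decompose mk/2: N = g(wrap(e)),  empty = empty.
Bind N := g(wrap(e)); no other remaining equation mentions N. Substituting into the earlier bindings gives Q := wrap(pair(e, mk(mk(g(wrap(e)), e), g(e)))), U := wrap(wrap(pair(e, mk(mk(g(wrap(e)), e), g(e))))), P := mk(mk(g(wrap(e)), e), g(e)).
Delete trivial equation empty = empty.
Delete trivial equation mk(7, empty) = mk(7, empty).
MGU = { Q ↦ wrap(pair(e, mk(mk(g(wrap(e)), e), g(e)))), U ↦ wrap(wrap(pair(e, mk(mk(g(wrap(e)), e), g(e))))), P ↦ mk(mk(g(wrap(e)), e), g(e)), N ↦ g(wrap(e)) }, so P ↦ mk(mk(g(wrap(e)), e), g(e)).

mk(mk(g(wrap(e)), e), g(e))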